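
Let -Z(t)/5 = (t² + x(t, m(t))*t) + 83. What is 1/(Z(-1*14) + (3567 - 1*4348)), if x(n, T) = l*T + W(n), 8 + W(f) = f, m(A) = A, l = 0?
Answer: -1/3716 ≈ -0.00026911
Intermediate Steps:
W(f) = -8 + f
x(n, T) = -8 + n (x(n, T) = 0*T + (-8 + n) = 0 + (-8 + n) = -8 + n)
Z(t) = -415 - 5*t² - 5*t*(-8 + t) (Z(t) = -5*((t² + (-8 + t)*t) + 83) = -5*((t² + t*(-8 + t)) + 83) = -5*(83 + t² + t*(-8 + t)) = -415 - 5*t² - 5*t*(-8 + t))
1/(Z(-1*14) + (3567 - 1*4348)) = 1/((-415 - 10*(-1*14)² + 40*(-1*14)) + (3567 - 1*4348)) = 1/((-415 - 10*(-14)² + 40*(-14)) + (3567 - 4348)) = 1/((-415 - 10*196 - 560) - 781) = 1/((-415 - 1960 - 560) - 781) = 1/(-2935 - 781) = 1/(-3716) = -1/3716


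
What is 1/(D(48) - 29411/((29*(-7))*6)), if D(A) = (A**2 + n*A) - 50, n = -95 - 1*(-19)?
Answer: -1218/1668481 ≈ -0.00073001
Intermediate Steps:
n = -76 (n = -95 + 19 = -76)
D(A) = -50 + A**2 - 76*A (D(A) = (A**2 - 76*A) - 50 = -50 + A**2 - 76*A)
1/(D(48) - 29411/((29*(-7))*6)) = 1/((-50 + 48**2 - 76*48) - 29411/((29*(-7))*6)) = 1/((-50 + 2304 - 3648) - 29411/((-203*6))) = 1/(-1394 - 29411/(-1218)) = 1/(-1394 - 29411*(-1/1218)) = 1/(-1394 + 29411/1218) = 1/(-1668481/1218) = -1218/1668481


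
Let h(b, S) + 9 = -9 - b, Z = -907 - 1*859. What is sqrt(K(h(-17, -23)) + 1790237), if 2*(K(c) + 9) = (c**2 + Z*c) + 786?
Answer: sqrt(7166018)/2 ≈ 1338.5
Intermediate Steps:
Z = -1766 (Z = -907 - 859 = -1766)
h(b, S) = -18 - b (h(b, S) = -9 + (-9 - b) = -18 - b)
K(c) = 384 + c**2/2 - 883*c (K(c) = -9 + ((c**2 - 1766*c) + 786)/2 = -9 + (786 + c**2 - 1766*c)/2 = -9 + (393 + c**2/2 - 883*c) = 384 + c**2/2 - 883*c)
sqrt(K(h(-17, -23)) + 1790237) = sqrt((384 + (-18 - 1*(-17))**2/2 - 883*(-18 - 1*(-17))) + 1790237) = sqrt((384 + (-18 + 17)**2/2 - 883*(-18 + 17)) + 1790237) = sqrt((384 + (1/2)*(-1)**2 - 883*(-1)) + 1790237) = sqrt((384 + (1/2)*1 + 883) + 1790237) = sqrt((384 + 1/2 + 883) + 1790237) = sqrt(2535/2 + 1790237) = sqrt(3583009/2) = sqrt(7166018)/2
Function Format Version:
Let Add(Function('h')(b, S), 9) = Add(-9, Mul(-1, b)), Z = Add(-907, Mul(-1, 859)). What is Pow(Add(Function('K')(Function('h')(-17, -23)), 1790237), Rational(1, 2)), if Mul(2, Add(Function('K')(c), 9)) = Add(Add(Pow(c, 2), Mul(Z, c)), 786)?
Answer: Mul(Rational(1, 2), Pow(7166018, Rational(1, 2))) ≈ 1338.5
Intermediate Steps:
Z = -1766 (Z = Add(-907, -859) = -1766)
Function('h')(b, S) = Add(-18, Mul(-1, b)) (Function('h')(b, S) = Add(-9, Add(-9, Mul(-1, b))) = Add(-18, Mul(-1, b)))
Function('K')(c) = Add(384, Mul(Rational(1, 2), Pow(c, 2)), Mul(-883, c)) (Function('K')(c) = Add(-9, Mul(Rational(1, 2), Add(Add(Pow(c, 2), Mul(-1766, c)), 786))) = Add(-9, Mul(Rational(1, 2), Add(786, Pow(c, 2), Mul(-1766, c)))) = Add(-9, Add(393, Mul(Rational(1, 2), Pow(c, 2)), Mul(-883, c))) = Add(384, Mul(Rational(1, 2), Pow(c, 2)), Mul(-883, c)))
Pow(Add(Function('K')(Function('h')(-17, -23)), 1790237), Rational(1, 2)) = Pow(Add(Add(384, Mul(Rational(1, 2), Pow(Add(-18, Mul(-1, -17)), 2)), Mul(-883, Add(-18, Mul(-1, -17)))), 1790237), Rational(1, 2)) = Pow(Add(Add(384, Mul(Rational(1, 2), Pow(Add(-18, 17), 2)), Mul(-883, Add(-18, 17))), 1790237), Rational(1, 2)) = Pow(Add(Add(384, Mul(Rational(1, 2), Pow(-1, 2)), Mul(-883, -1)), 1790237), Rational(1, 2)) = Pow(Add(Add(384, Mul(Rational(1, 2), 1), 883), 1790237), Rational(1, 2)) = Pow(Add(Add(384, Rational(1, 2), 883), 1790237), Rational(1, 2)) = Pow(Add(Rational(2535, 2), 1790237), Rational(1, 2)) = Pow(Rational(3583009, 2), Rational(1, 2)) = Mul(Rational(1, 2), Pow(7166018, Rational(1, 2)))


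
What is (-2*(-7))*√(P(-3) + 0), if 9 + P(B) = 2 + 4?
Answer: 14*I*√3 ≈ 24.249*I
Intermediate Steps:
P(B) = -3 (P(B) = -9 + (2 + 4) = -9 + 6 = -3)
(-2*(-7))*√(P(-3) + 0) = (-2*(-7))*√(-3 + 0) = 14*√(-3) = 14*(I*√3) = 14*I*√3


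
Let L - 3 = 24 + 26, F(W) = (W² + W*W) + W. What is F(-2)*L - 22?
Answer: 296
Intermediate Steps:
F(W) = W + 2*W² (F(W) = (W² + W²) + W = 2*W² + W = W + 2*W²)
L = 53 (L = 3 + (24 + 26) = 3 + 50 = 53)
F(-2)*L - 22 = -2*(1 + 2*(-2))*53 - 22 = -2*(1 - 4)*53 - 22 = -2*(-3)*53 - 22 = 6*53 - 22 = 318 - 22 = 296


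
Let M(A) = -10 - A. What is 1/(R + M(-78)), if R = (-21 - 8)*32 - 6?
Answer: -1/866 ≈ -0.0011547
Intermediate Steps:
R = -934 (R = -29*32 - 6 = -928 - 6 = -934)
1/(R + M(-78)) = 1/(-934 + (-10 - 1*(-78))) = 1/(-934 + (-10 + 78)) = 1/(-934 + 68) = 1/(-866) = -1/866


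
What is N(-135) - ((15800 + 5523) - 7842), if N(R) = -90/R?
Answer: -40441/3 ≈ -13480.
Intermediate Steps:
N(-135) - ((15800 + 5523) - 7842) = -90/(-135) - ((15800 + 5523) - 7842) = -90*(-1/135) - (21323 - 7842) = ⅔ - 1*13481 = ⅔ - 13481 = -40441/3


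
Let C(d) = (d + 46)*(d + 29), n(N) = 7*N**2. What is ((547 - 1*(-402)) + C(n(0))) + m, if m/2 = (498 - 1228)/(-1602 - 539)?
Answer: 4889363/2141 ≈ 2283.7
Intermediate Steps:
m = 1460/2141 (m = 2*((498 - 1228)/(-1602 - 539)) = 2*(-730/(-2141)) = 2*(-730*(-1/2141)) = 2*(730/2141) = 1460/2141 ≈ 0.68192)
C(d) = (29 + d)*(46 + d) (C(d) = (46 + d)*(29 + d) = (29 + d)*(46 + d))
((547 - 1*(-402)) + C(n(0))) + m = ((547 - 1*(-402)) + (1334 + (7*0**2)**2 + 75*(7*0**2))) + 1460/2141 = ((547 + 402) + (1334 + (7*0)**2 + 75*(7*0))) + 1460/2141 = (949 + (1334 + 0**2 + 75*0)) + 1460/2141 = (949 + (1334 + 0 + 0)) + 1460/2141 = (949 + 1334) + 1460/2141 = 2283 + 1460/2141 = 4889363/2141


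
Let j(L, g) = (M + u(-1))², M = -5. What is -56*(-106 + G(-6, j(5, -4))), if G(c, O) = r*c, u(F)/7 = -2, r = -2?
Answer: 5264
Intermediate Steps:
u(F) = -14 (u(F) = 7*(-2) = -14)
j(L, g) = 361 (j(L, g) = (-5 - 14)² = (-19)² = 361)
G(c, O) = -2*c
-56*(-106 + G(-6, j(5, -4))) = -56*(-106 - 2*(-6)) = -56*(-106 + 12) = -56*(-94) = 5264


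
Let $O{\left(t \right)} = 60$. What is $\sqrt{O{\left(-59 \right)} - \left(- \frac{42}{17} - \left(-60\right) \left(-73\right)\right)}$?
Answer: $\frac{\sqrt{1283874}}{17} \approx 66.652$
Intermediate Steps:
$\sqrt{O{\left(-59 \right)} - \left(- \frac{42}{17} - \left(-60\right) \left(-73\right)\right)} = \sqrt{60 - \left(- \frac{42}{17} - \left(-60\right) \left(-73\right)\right)} = \sqrt{60 + \left(\left(-84\right) \left(- \frac{1}{34}\right) + 60 \cdot 73\right)} = \sqrt{60 + \left(\frac{42}{17} + 4380\right)} = \sqrt{60 + \frac{74502}{17}} = \sqrt{\frac{75522}{17}} = \frac{\sqrt{1283874}}{17}$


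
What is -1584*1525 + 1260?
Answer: -2414340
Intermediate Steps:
-1584*1525 + 1260 = -2415600 + 1260 = -2414340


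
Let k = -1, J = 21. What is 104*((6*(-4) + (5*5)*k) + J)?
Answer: -2912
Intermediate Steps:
104*((6*(-4) + (5*5)*k) + J) = 104*((6*(-4) + (5*5)*(-1)) + 21) = 104*((-24 + 25*(-1)) + 21) = 104*((-24 - 25) + 21) = 104*(-49 + 21) = 104*(-28) = -2912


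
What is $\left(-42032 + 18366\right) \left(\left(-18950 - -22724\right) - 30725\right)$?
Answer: $637822366$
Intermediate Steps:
$\left(-42032 + 18366\right) \left(\left(-18950 - -22724\right) - 30725\right) = - 23666 \left(\left(-18950 + 22724\right) - 30725\right) = - 23666 \left(3774 - 30725\right) = \left(-23666\right) \left(-26951\right) = 637822366$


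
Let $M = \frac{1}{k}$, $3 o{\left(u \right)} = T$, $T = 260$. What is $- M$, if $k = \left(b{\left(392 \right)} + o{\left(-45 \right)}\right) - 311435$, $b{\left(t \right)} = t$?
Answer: $\frac{3}{932869} \approx 3.2159 \cdot 10^{-6}$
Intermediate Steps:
$o{\left(u \right)} = \frac{260}{3}$ ($o{\left(u \right)} = \frac{1}{3} \cdot 260 = \frac{260}{3}$)
$k = - \frac{932869}{3}$ ($k = \left(392 + \frac{260}{3}\right) - 311435 = \frac{1436}{3} - 311435 = - \frac{932869}{3} \approx -3.1096 \cdot 10^{5}$)
$M = - \frac{3}{932869}$ ($M = \frac{1}{- \frac{932869}{3}} = - \frac{3}{932869} \approx -3.2159 \cdot 10^{-6}$)
$- M = \left(-1\right) \left(- \frac{3}{932869}\right) = \frac{3}{932869}$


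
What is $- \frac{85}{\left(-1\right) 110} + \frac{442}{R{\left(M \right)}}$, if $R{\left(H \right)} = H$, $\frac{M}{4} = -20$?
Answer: $- \frac{2091}{440} \approx -4.7523$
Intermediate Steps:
$M = -80$ ($M = 4 \left(-20\right) = -80$)
$- \frac{85}{\left(-1\right) 110} + \frac{442}{R{\left(M \right)}} = - \frac{85}{\left(-1\right) 110} + \frac{442}{-80} = - \frac{85}{-110} + 442 \left(- \frac{1}{80}\right) = \left(-85\right) \left(- \frac{1}{110}\right) - \frac{221}{40} = \frac{17}{22} - \frac{221}{40} = - \frac{2091}{440}$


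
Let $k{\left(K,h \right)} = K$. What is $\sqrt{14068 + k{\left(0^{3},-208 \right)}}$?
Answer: $2 \sqrt{3517} \approx 118.61$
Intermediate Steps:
$\sqrt{14068 + k{\left(0^{3},-208 \right)}} = \sqrt{14068 + 0^{3}} = \sqrt{14068 + 0} = \sqrt{14068} = 2 \sqrt{3517}$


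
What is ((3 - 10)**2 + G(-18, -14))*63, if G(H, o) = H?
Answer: 1953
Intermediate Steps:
((3 - 10)**2 + G(-18, -14))*63 = ((3 - 10)**2 - 18)*63 = ((-7)**2 - 18)*63 = (49 - 18)*63 = 31*63 = 1953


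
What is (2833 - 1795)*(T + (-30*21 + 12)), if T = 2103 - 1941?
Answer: -473328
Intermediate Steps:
T = 162
(2833 - 1795)*(T + (-30*21 + 12)) = (2833 - 1795)*(162 + (-30*21 + 12)) = 1038*(162 + (-630 + 12)) = 1038*(162 - 618) = 1038*(-456) = -473328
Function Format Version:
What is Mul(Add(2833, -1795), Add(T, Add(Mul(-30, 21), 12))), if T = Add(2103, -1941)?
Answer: -473328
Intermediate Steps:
T = 162
Mul(Add(2833, -1795), Add(T, Add(Mul(-30, 21), 12))) = Mul(Add(2833, -1795), Add(162, Add(Mul(-30, 21), 12))) = Mul(1038, Add(162, Add(-630, 12))) = Mul(1038, Add(162, -618)) = Mul(1038, -456) = -473328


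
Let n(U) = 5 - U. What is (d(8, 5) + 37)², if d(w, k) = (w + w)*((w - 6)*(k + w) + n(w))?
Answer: 164025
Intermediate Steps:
d(w, k) = 2*w*(5 - w + (-6 + w)*(k + w)) (d(w, k) = (w + w)*((w - 6)*(k + w) + (5 - w)) = (2*w)*((-6 + w)*(k + w) + (5 - w)) = (2*w)*(5 - w + (-6 + w)*(k + w)) = 2*w*(5 - w + (-6 + w)*(k + w)))
(d(8, 5) + 37)² = (2*8*(5 + 8² - 7*8 - 6*5 + 5*8) + 37)² = (2*8*(5 + 64 - 56 - 30 + 40) + 37)² = (2*8*23 + 37)² = (368 + 37)² = 405² = 164025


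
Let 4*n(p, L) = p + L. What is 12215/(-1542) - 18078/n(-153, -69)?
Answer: 18132229/57054 ≈ 317.81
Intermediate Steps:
n(p, L) = L/4 + p/4 (n(p, L) = (p + L)/4 = (L + p)/4 = L/4 + p/4)
12215/(-1542) - 18078/n(-153, -69) = 12215/(-1542) - 18078/((¼)*(-69) + (¼)*(-153)) = 12215*(-1/1542) - 18078/(-69/4 - 153/4) = -12215/1542 - 18078/(-111/2) = -12215/1542 - 18078*(-2/111) = -12215/1542 + 12052/37 = 18132229/57054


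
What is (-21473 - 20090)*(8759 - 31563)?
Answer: 947802652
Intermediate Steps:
(-21473 - 20090)*(8759 - 31563) = -41563*(-22804) = 947802652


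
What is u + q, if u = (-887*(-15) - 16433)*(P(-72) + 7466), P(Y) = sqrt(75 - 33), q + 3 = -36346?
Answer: -23389997 - 3128*sqrt(42) ≈ -2.3410e+7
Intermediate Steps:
q = -36349 (q = -3 - 36346 = -36349)
P(Y) = sqrt(42)
u = -23353648 - 3128*sqrt(42) (u = (-887*(-15) - 16433)*(sqrt(42) + 7466) = (13305 - 16433)*(7466 + sqrt(42)) = -3128*(7466 + sqrt(42)) = -23353648 - 3128*sqrt(42) ≈ -2.3374e+7)
u + q = (-23353648 - 3128*sqrt(42)) - 36349 = -23389997 - 3128*sqrt(42)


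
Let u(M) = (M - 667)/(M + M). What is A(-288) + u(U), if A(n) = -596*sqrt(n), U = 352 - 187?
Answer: -251/165 - 7152*I*sqrt(2) ≈ -1.5212 - 10114.0*I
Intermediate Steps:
U = 165
u(M) = (-667 + M)/(2*M) (u(M) = (-667 + M)/((2*M)) = (-667 + M)*(1/(2*M)) = (-667 + M)/(2*M))
A(-288) + u(U) = -7152*I*sqrt(2) + (1/2)*(-667 + 165)/165 = -7152*I*sqrt(2) + (1/2)*(1/165)*(-502) = -7152*I*sqrt(2) - 251/165 = -251/165 - 7152*I*sqrt(2)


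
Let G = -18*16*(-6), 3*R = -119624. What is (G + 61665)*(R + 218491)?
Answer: 11323025219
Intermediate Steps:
R = -119624/3 (R = (⅓)*(-119624) = -119624/3 ≈ -39875.)
G = 1728 (G = -288*(-6) = 1728)
(G + 61665)*(R + 218491) = (1728 + 61665)*(-119624/3 + 218491) = 63393*(535849/3) = 11323025219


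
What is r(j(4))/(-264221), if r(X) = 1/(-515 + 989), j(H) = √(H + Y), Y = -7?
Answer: -1/125240754 ≈ -7.9846e-9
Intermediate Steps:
j(H) = √(-7 + H) (j(H) = √(H - 7) = √(-7 + H))
r(X) = 1/474
r(j(4))/(-264221) = (1/474)/(-264221) = (1/474)*(-1/264221) = -1/125240754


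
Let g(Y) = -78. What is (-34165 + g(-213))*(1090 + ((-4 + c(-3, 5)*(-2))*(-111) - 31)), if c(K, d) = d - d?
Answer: -51467229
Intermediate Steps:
c(K, d) = 0
(-34165 + g(-213))*(1090 + ((-4 + c(-3, 5)*(-2))*(-111) - 31)) = (-34165 - 78)*(1090 + ((-4 + 0*(-2))*(-111) - 31)) = -34243*(1090 + ((-4 + 0)*(-111) - 31)) = -34243*(1090 + (-4*(-111) - 31)) = -34243*(1090 + (444 - 31)) = -34243*(1090 + 413) = -34243*1503 = -51467229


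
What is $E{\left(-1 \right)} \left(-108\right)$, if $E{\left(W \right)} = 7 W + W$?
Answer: $864$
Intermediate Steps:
$E{\left(W \right)} = 8 W$
$E{\left(-1 \right)} \left(-108\right) = 8 \left(-1\right) \left(-108\right) = \left(-8\right) \left(-108\right) = 864$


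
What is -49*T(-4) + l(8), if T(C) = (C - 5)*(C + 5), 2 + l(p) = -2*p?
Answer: 423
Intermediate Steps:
l(p) = -2 - 2*p
T(C) = (-5 + C)*(5 + C)
-49*T(-4) + l(8) = -49*(-25 + (-4)²) + (-2 - 2*8) = -49*(-25 + 16) + (-2 - 16) = -49*(-9) - 18 = 441 - 18 = 423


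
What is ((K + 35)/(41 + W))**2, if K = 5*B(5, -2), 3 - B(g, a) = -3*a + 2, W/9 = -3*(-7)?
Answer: 1/529 ≈ 0.0018904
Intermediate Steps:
W = 189 (W = 9*(-3*(-7)) = 9*21 = 189)
B(g, a) = 1 + 3*a (B(g, a) = 3 - (-3*a + 2) = 3 - (2 - 3*a) = 3 + (-2 + 3*a) = 1 + 3*a)
K = -25 (K = 5*(1 + 3*(-2)) = 5*(1 - 6) = 5*(-5) = -25)
((K + 35)/(41 + W))**2 = ((-25 + 35)/(41 + 189))**2 = (10/230)**2 = (10*(1/230))**2 = (1/23)**2 = 1/529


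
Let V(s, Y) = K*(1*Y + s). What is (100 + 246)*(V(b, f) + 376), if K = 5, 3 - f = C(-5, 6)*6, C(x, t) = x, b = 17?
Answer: 216596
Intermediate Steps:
f = 33 (f = 3 - (-5)*6 = 3 - 1*(-30) = 3 + 30 = 33)
V(s, Y) = 5*Y + 5*s (V(s, Y) = 5*(1*Y + s) = 5*(Y + s) = 5*Y + 5*s)
(100 + 246)*(V(b, f) + 376) = (100 + 246)*((5*33 + 5*17) + 376) = 346*((165 + 85) + 376) = 346*(250 + 376) = 346*626 = 216596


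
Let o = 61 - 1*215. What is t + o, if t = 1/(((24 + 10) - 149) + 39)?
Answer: -11705/76 ≈ -154.01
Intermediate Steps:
t = -1/76 (t = 1/((34 - 149) + 39) = 1/(-115 + 39) = 1/(-76) = -1/76 ≈ -0.013158)
o = -154 (o = 61 - 215 = -154)
t + o = -1/76 - 154 = -11705/76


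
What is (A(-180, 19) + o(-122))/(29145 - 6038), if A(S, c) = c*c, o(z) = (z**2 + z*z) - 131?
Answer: 29998/23107 ≈ 1.2982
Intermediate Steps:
o(z) = -131 + 2*z**2 (o(z) = (z**2 + z**2) - 131 = 2*z**2 - 131 = -131 + 2*z**2)
A(S, c) = c**2
(A(-180, 19) + o(-122))/(29145 - 6038) = (19**2 + (-131 + 2*(-122)**2))/(29145 - 6038) = (361 + (-131 + 2*14884))/23107 = (361 + (-131 + 29768))*(1/23107) = (361 + 29637)*(1/23107) = 29998*(1/23107) = 29998/23107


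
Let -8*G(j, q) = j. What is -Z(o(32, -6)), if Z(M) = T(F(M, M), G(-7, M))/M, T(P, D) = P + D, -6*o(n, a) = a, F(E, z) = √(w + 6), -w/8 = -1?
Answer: -7/8 - √14 ≈ -4.6167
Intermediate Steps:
w = 8 (w = -8*(-1) = 8)
G(j, q) = -j/8
F(E, z) = √14 (F(E, z) = √(8 + 6) = √14)
o(n, a) = -a/6
T(P, D) = D + P
Z(M) = (7/8 + √14)/M (Z(M) = (-⅛*(-7) + √14)/M = (7/8 + √14)/M)
-Z(o(32, -6)) = -(7/8 + √14)/((-⅙*(-6))) = -(7/8 + √14)/1 = -(7/8 + √14) = -7/8 - √14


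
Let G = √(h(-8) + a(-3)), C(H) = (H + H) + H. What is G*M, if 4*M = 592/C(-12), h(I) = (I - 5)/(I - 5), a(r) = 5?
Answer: -37*√6/9 ≈ -10.070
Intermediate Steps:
C(H) = 3*H (C(H) = 2*H + H = 3*H)
h(I) = 1 (h(I) = (-5 + I)/(-5 + I) = 1)
M = -37/9 (M = (592/((3*(-12))))/4 = (592/(-36))/4 = (592*(-1/36))/4 = (¼)*(-148/9) = -37/9 ≈ -4.1111)
G = √6 (G = √(1 + 5) = √6 ≈ 2.4495)
G*M = √6*(-37/9) = -37*√6/9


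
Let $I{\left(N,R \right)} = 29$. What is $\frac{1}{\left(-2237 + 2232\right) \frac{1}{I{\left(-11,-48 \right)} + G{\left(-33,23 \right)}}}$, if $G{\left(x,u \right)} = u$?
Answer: $- \frac{52}{5} \approx -10.4$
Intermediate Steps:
$\frac{1}{\left(-2237 + 2232\right) \frac{1}{I{\left(-11,-48 \right)} + G{\left(-33,23 \right)}}} = \frac{1}{\left(-2237 + 2232\right) \frac{1}{29 + 23}} = \frac{1}{\left(-5\right) \frac{1}{52}} = \frac{1}{- \frac{5}{52}} = - \frac{52}{5}$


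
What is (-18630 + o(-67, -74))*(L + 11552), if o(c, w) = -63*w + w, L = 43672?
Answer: -775455408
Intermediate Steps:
o(c, w) = -62*w
(-18630 + o(-67, -74))*(L + 11552) = (-18630 - 62*(-74))*(43672 + 11552) = (-18630 + 4588)*55224 = -14042*55224 = -775455408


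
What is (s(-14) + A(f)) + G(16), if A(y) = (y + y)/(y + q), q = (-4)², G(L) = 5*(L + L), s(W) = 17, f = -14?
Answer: 163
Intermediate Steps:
G(L) = 10*L (G(L) = 5*(2*L) = 10*L)
q = 16
A(y) = 2*y/(16 + y) (A(y) = (y + y)/(y + 16) = (2*y)/(16 + y) = 2*y/(16 + y))
(s(-14) + A(f)) + G(16) = (17 + 2*(-14)/(16 - 14)) + 10*16 = (17 + 2*(-14)/2) + 160 = (17 + 2*(-14)*(½)) + 160 = (17 - 14) + 160 = 3 + 160 = 163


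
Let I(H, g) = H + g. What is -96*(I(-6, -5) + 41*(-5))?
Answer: 20736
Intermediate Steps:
-96*(I(-6, -5) + 41*(-5)) = -96*((-6 - 5) + 41*(-5)) = -96*(-11 - 205) = -96*(-216) = 20736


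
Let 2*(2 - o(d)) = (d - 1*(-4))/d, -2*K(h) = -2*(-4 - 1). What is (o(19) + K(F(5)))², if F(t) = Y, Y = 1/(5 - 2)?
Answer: 18769/1444 ≈ 12.998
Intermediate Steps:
Y = ⅓ (Y = 1/3 = ⅓ ≈ 0.33333)
F(t) = ⅓
K(h) = -5 (K(h) = -(-1)*(-4 - 1) = -(-1)*(-5) = -½*10 = -5)
o(d) = 2 - (4 + d)/(2*d) (o(d) = 2 - (d - 1*(-4))/(2*d) = 2 - (d + 4)/(2*d) = 2 - (4 + d)/(2*d))
(o(19) + K(F(5)))² = ((3/2 - 2/19) - 5)² = (53/38 - 5)² = (-137/38)² = 18769/1444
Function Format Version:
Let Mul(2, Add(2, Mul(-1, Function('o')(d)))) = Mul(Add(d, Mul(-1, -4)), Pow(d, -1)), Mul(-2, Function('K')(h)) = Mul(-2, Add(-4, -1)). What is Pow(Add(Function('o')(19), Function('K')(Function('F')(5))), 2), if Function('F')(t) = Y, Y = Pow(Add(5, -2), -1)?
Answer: Rational(18769, 1444) ≈ 12.998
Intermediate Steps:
Y = Rational(1, 3) (Y = Pow(3, -1) = Rational(1, 3) ≈ 0.33333)
Function('F')(t) = Rational(1, 3)
Function('K')(h) = -5 (Function('K')(h) = Mul(Rational(-1, 2), Mul(-2, Add(-4, -1))) = Mul(Rational(-1, 2), Mul(-2, -5)) = Mul(Rational(-1, 2), 10) = -5)
Function('o')(d) = Add(2, Mul(Rational(-1, 2), Pow(d, -1), Add(4, d))) (Function('o')(d) = Add(2, Mul(Rational(-1, 2), Mul(Add(d, Mul(-1, -4)), Pow(d, -1)))) = Add(2, Mul(Rational(-1, 2), Mul(Add(d, 4), Pow(d, -1)))) = Add(2, Mul(Rational(-1, 2), Mul(Add(4, d), Pow(d, -1)))) = Add(2, Mul(Rational(-1, 2), Mul(Pow(d, -1), Add(4, d)))) = Add(2, Mul(Rational(-1, 2), Pow(d, -1), Add(4, d))))
Pow(Add(Function('o')(19), Function('K')(Function('F')(5))), 2) = Pow(Add(Add(Rational(3, 2), Mul(-2, Pow(19, -1))), -5), 2) = Pow(Add(Add(Rational(3, 2), Mul(-2, Rational(1, 19))), -5), 2) = Pow(Add(Add(Rational(3, 2), Rational(-2, 19)), -5), 2) = Pow(Add(Rational(53, 38), -5), 2) = Pow(Rational(-137, 38), 2) = Rational(18769, 1444)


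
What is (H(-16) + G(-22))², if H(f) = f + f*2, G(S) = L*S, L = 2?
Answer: 8464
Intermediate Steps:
G(S) = 2*S
H(f) = 3*f (H(f) = f + 2*f = 3*f)
(H(-16) + G(-22))² = (3*(-16) + 2*(-22))² = (-48 - 44)² = (-92)² = 8464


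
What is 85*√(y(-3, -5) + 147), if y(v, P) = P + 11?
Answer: 255*√17 ≈ 1051.4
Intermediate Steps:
y(v, P) = 11 + P
85*√(y(-3, -5) + 147) = 85*√((11 - 5) + 147) = 85*√(6 + 147) = 85*√153 = 85*(3*√17) = 255*√17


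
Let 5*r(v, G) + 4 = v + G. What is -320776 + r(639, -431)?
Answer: -1603676/5 ≈ -3.2074e+5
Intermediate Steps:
r(v, G) = -⅘ + G/5 + v/5 (r(v, G) = -⅘ + (v + G)/5 = -⅘ + (G + v)/5 = -⅘ + (G/5 + v/5) = -⅘ + G/5 + v/5)
-320776 + r(639, -431) = -320776 + (-⅘ + (⅕)*(-431) + (⅕)*639) = -320776 + (-⅘ - 431/5 + 639/5) = -320776 + 204/5 = -1603676/5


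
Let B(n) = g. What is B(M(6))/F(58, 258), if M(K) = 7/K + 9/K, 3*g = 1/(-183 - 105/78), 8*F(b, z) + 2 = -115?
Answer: 16/129411 ≈ 0.00012364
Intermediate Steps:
F(b, z) = -117/8 (F(b, z) = -1/4 + (1/8)*(-115) = -1/4 - 115/8 = -117/8)
g = -26/14379 (g = 1/(3*(-183 - 105/78)) = 1/(3*(-183 - 105*1/78)) = 1/(3*(-183 - 35/26)) = 1/(3*(-4793/26)) = (1/3)*(-26/4793) = -26/14379 ≈ -0.0018082)
M(K) = 16/K
B(n) = -26/14379
B(M(6))/F(58, 258) = -26/(14379*(-117/8)) = -26/14379*(-8/117) = 16/129411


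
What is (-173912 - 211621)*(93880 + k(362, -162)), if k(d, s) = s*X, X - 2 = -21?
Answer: -37380508614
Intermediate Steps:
X = -19 (X = 2 - 21 = -19)
k(d, s) = -19*s (k(d, s) = s*(-19) = -19*s)
(-173912 - 211621)*(93880 + k(362, -162)) = (-173912 - 211621)*(93880 - 19*(-162)) = -385533*(93880 + 3078) = -385533*96958 = -37380508614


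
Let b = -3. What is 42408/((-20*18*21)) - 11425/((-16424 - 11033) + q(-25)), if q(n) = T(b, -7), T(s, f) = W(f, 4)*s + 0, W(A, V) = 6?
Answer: -85618/16485 ≈ -5.1937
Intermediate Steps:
T(s, f) = 6*s (T(s, f) = 6*s + 0 = 6*s)
q(n) = -18 (q(n) = 6*(-3) = -18)
42408/((-20*18*21)) - 11425/((-16424 - 11033) + q(-25)) = 42408/((-20*18*21)) - 11425/((-16424 - 11033) - 18) = 42408/((-360*21)) - 11425/(-27457 - 18) = 42408/(-7560) - 11425/(-27475) = 42408*(-1/7560) - 11425*(-1/27475) = -589/105 + 457/1099 = -85618/16485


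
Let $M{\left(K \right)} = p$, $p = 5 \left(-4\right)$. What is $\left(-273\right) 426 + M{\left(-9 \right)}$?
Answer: $-116318$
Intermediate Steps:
$p = -20$
$M{\left(K \right)} = -20$
$\left(-273\right) 426 + M{\left(-9 \right)} = \left(-273\right) 426 - 20 = -116298 - 20 = -116318$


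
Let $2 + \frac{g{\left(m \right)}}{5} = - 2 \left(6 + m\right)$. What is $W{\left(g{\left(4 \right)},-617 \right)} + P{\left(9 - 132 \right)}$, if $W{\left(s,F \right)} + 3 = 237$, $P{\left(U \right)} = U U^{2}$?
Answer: $-1860633$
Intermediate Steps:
$P{\left(U \right)} = U^{3}$
$g{\left(m \right)} = -70 - 10 m$ ($g{\left(m \right)} = -10 + 5 \left(- 2 \left(6 + m\right)\right) = -10 + 5 \left(-12 - 2 m\right) = -10 - \left(60 + 10 m\right) = -70 - 10 m$)
$W{\left(s,F \right)} = 234$ ($W{\left(s,F \right)} = -3 + 237 = 234$)
$W{\left(g{\left(4 \right)},-617 \right)} + P{\left(9 - 132 \right)} = 234 + \left(9 - 132\right)^{3} = 234 + \left(-123\right)^{3} = 234 - 1860867 = -1860633$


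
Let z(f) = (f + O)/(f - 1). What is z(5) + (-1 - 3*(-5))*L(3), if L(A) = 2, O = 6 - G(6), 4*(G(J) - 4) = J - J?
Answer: 119/4 ≈ 29.750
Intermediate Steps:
G(J) = 4 (G(J) = 4 + (J - J)/4 = 4 + (¼)*0 = 4 + 0 = 4)
O = 2 (O = 6 - 1*4 = 6 - 4 = 2)
z(f) = (2 + f)/(-1 + f) (z(f) = (f + 2)/(f - 1) = (2 + f)/(-1 + f))
z(5) + (-1 - 3*(-5))*L(3) = (2 + 5)/(-1 + 5) + (-1 - 3*(-5))*2 = 7/4 + (-1 + 15)*2 = (¼)*7 + 14*2 = 7/4 + 28 = 119/4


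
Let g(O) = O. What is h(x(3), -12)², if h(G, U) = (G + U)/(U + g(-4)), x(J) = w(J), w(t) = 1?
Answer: 121/256 ≈ 0.47266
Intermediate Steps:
x(J) = 1
h(G, U) = (G + U)/(-4 + U) (h(G, U) = (G + U)/(U - 4) = (G + U)/(-4 + U))
h(x(3), -12)² = ((1 - 12)/(-4 - 12))² = (-11/(-16))² = (-1/16*(-11))² = (11/16)² = 121/256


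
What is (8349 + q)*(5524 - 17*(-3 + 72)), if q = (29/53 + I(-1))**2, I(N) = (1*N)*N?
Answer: 102070391815/2809 ≈ 3.6337e+7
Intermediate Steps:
I(N) = N**2 (I(N) = N*N = N**2)
q = 6724/2809 (q = (29/53 + (-1)**2)**2 = (29*(1/53) + 1)**2 = (29/53 + 1)**2 = (82/53)**2 = 6724/2809 ≈ 2.3937)
(8349 + q)*(5524 - 17*(-3 + 72)) = (8349 + 6724/2809)*(5524 - 17*(-3 + 72)) = 23459065*(5524 - 17*69)/2809 = 23459065*(5524 - 1173)/2809 = (23459065/2809)*4351 = 102070391815/2809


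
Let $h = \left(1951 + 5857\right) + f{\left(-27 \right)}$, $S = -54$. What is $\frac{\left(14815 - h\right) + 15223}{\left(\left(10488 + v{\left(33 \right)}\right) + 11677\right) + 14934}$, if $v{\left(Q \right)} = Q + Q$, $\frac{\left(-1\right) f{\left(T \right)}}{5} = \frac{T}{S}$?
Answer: $\frac{8893}{14866} \approx 0.59821$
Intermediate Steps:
$f{\left(T \right)} = \frac{5 T}{54}$ ($f{\left(T \right)} = - 5 \frac{T}{-54} = - 5 T \left(- \frac{1}{54}\right) = - 5 \left(- \frac{T}{54}\right) = \frac{5 T}{54}$)
$v{\left(Q \right)} = 2 Q$
$h = \frac{15611}{2}$ ($h = \left(1951 + 5857\right) + \frac{5}{54} \left(-27\right) = 7808 - \frac{5}{2} = \frac{15611}{2} \approx 7805.5$)
$\frac{\left(14815 - h\right) + 15223}{\left(\left(10488 + v{\left(33 \right)}\right) + 11677\right) + 14934} = \frac{\left(14815 - \frac{15611}{2}\right) + 15223}{\left(\left(10488 + 2 \cdot 33\right) + 11677\right) + 14934} = \frac{\left(14815 - \frac{15611}{2}\right) + 15223}{\left(\left(10488 + 66\right) + 11677\right) + 14934} = \frac{\frac{14019}{2} + 15223}{\left(10554 + 11677\right) + 14934} = \frac{44465}{2 \left(22231 + 14934\right)} = \frac{44465}{2 \cdot 37165} = \frac{44465}{2} \cdot \frac{1}{37165} = \frac{8893}{14866}$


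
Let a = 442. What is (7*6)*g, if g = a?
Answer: 18564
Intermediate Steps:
g = 442
(7*6)*g = (7*6)*442 = 42*442 = 18564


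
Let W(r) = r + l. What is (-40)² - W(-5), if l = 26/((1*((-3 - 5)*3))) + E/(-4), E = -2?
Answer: 19267/12 ≈ 1605.6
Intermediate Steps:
l = -7/12 (l = 26/((1*((-3 - 5)*3))) - 2/(-4) = 26/((1*(-8*3))) - 2*(-¼) = 26/((1*(-24))) + ½ = 26/(-24) + ½ = 26*(-1/24) + ½ = -13/12 + ½ = -7/12 ≈ -0.58333)
W(r) = -7/12 + r (W(r) = r - 7/12 = -7/12 + r)
(-40)² - W(-5) = (-40)² - (-7/12 - 5) = 1600 - 1*(-67/12) = 1600 + 67/12 = 19267/12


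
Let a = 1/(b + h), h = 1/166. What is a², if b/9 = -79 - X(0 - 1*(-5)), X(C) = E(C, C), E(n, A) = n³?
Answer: 27556/92887800625 ≈ 2.9666e-7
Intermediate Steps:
X(C) = C³
b = -1836 (b = 9*(-79 - (0 - 1*(-5))³) = 9*(-79 - (0 + 5)³) = 9*(-79 - 1*5³) = 9*(-79 - 1*125) = 9*(-79 - 125) = 9*(-204) = -1836)
h = 1/166 ≈ 0.0060241
a = -166/304775 (a = 1/(-1836 + 1/166) = 1/(-304775/166) = -166/304775 ≈ -0.00054466)
a² = (-166/304775)² = 27556/92887800625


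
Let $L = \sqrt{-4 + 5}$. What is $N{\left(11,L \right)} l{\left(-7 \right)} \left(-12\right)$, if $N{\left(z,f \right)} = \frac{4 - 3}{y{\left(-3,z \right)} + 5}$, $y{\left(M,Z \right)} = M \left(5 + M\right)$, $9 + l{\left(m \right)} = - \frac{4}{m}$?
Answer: $- \frac{708}{7} \approx -101.14$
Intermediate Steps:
$l{\left(m \right)} = -9 - \frac{4}{m}$
$L = 1$ ($L = \sqrt{1} = 1$)
$N{\left(z,f \right)} = -1$ ($N{\left(z,f \right)} = \frac{4 - 3}{- 3 \left(5 - 3\right) + 5} = 1 \frac{1}{\left(-3\right) 2 + 5} = 1 \frac{1}{-6 + 5} = 1 \frac{1}{-1} = 1 \left(-1\right) = -1$)
$N{\left(11,L \right)} l{\left(-7 \right)} \left(-12\right) = - (-9 - \frac{4}{-7}) \left(-12\right) = - (-9 - - \frac{4}{7}) \left(-12\right) = - (-9 + \frac{4}{7}) \left(-12\right) = \left(-1\right) \left(- \frac{59}{7}\right) \left(-12\right) = \frac{59}{7} \left(-12\right) = - \frac{708}{7}$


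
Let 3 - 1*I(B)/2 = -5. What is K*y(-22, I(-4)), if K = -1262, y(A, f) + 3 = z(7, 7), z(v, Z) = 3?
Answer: 0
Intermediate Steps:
I(B) = 16 (I(B) = 6 - 2*(-5) = 6 + 10 = 16)
y(A, f) = 0 (y(A, f) = -3 + 3 = 0)
K*y(-22, I(-4)) = -1262*0 = 0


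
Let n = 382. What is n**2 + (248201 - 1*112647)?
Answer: 281478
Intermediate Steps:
n**2 + (248201 - 1*112647) = 382**2 + (248201 - 1*112647) = 145924 + (248201 - 112647) = 145924 + 135554 = 281478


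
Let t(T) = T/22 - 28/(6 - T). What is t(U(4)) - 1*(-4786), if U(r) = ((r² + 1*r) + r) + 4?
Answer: 52674/11 ≈ 4788.5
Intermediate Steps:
U(r) = 4 + r² + 2*r (U(r) = ((r² + r) + r) + 4 = ((r + r²) + r) + 4 = (r² + 2*r) + 4 = 4 + r² + 2*r)
t(T) = -28/(6 - T) + T/22 (t(T) = T*(1/22) - 28/(6 - T) = T/22 - 28/(6 - T) = -28/(6 - T) + T/22)
t(U(4)) - 1*(-4786) = (616 + (4 + 4² + 2*4)² - 6*(4 + 4² + 2*4))/(22*(-6 + (4 + 4² + 2*4))) - 1*(-4786) = (616 + (4 + 16 + 8)² - 6*(4 + 16 + 8))/(22*(-6 + (4 + 16 + 8))) + 4786 = (616 + 28² - 6*28)/(22*(-6 + 28)) + 4786 = (1/22)*(616 + 784 - 168)/22 + 4786 = (1/22)*(1/22)*1232 + 4786 = 28/11 + 4786 = 52674/11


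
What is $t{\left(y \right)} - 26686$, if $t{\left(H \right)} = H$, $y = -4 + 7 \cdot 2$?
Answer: $-26676$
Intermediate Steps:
$y = 10$ ($y = -4 + 14 = 10$)
$t{\left(y \right)} - 26686 = 10 - 26686 = -26676$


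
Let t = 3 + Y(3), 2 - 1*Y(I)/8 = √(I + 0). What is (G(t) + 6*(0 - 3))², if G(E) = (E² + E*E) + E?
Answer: 2363817 - 1363824*√3 ≈ 1604.5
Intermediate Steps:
Y(I) = 16 - 8*√I (Y(I) = 16 - 8*√(I + 0) = 16 - 8*√I)
t = 19 - 8*√3 (t = 3 + (16 - 8*√3) = 19 - 8*√3 ≈ 5.1436)
G(E) = E + 2*E² (G(E) = (E² + E²) + E = 2*E² + E = E + 2*E²)
(G(t) + 6*(0 - 3))² = ((19 - 8*√3)*(1 + 2*(19 - 8*√3)) + 6*(0 - 3))² = ((19 - 8*√3)*(1 + (38 - 16*√3)) + 6*(-3))² = ((19 - 8*√3)*(39 - 16*√3) - 18)² = (-18 + (19 - 8*√3)*(39 - 16*√3))²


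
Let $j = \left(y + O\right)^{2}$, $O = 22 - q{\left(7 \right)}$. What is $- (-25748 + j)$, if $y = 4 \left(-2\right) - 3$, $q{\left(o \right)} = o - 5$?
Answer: $25667$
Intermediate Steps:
$q{\left(o \right)} = -5 + o$ ($q{\left(o \right)} = o - 5 = -5 + o$)
$O = 20$ ($O = 22 - \left(-5 + 7\right) = 22 - 2 = 20$)
$y = -11$ ($y = -8 - 3 = -11$)
$j = 81$ ($j = \left(-11 + 20\right)^{2} = 9^{2} = 81$)
$- (-25748 + j) = - (-25748 + 81) = \left(-1\right) \left(-25667\right) = 25667$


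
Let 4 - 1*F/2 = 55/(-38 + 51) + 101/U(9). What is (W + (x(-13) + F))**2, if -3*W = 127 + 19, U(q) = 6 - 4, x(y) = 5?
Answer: 32035600/1521 ≈ 21062.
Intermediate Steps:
U(q) = 2
F = -1319/13 (F = 8 - 2*(55/(-38 + 51) + 101/2) = 8 - 2*(55/13 + 101*(1/2)) = 8 - 2*(55*(1/13) + 101/2) = 8 - 2*(55/13 + 101/2) = 8 - 2*1423/26 = 8 - 1423/13 = -1319/13 ≈ -101.46)
W = -146/3 (W = -(127 + 19)/3 = -1/3*146 = -146/3 ≈ -48.667)
(W + (x(-13) + F))**2 = (-146/3 + (5 - 1319/13))**2 = (-146/3 - 1254/13)**2 = (-5660/39)**2 = 32035600/1521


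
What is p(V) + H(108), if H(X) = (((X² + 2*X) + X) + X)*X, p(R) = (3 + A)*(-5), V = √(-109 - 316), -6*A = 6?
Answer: 1306358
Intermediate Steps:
A = -1 (A = -⅙*6 = -1)
V = 5*I*√17 (V = √(-425) = 5*I*√17 ≈ 20.616*I)
p(R) = -10 (p(R) = (3 - 1)*(-5) = 2*(-5) = -10)
H(X) = X*(X² + 4*X) (H(X) = ((X² + 3*X) + X)*X = (X² + 4*X)*X = X*(X² + 4*X))
p(V) + H(108) = -10 + 108²*(4 + 108) = -10 + 11664*112 = -10 + 1306368 = 1306358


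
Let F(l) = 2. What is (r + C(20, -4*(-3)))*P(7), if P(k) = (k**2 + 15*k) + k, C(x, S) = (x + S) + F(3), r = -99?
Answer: -10465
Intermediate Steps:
C(x, S) = 2 + S + x (C(x, S) = (x + S) + 2 = (S + x) + 2 = 2 + S + x)
P(k) = k**2 + 16*k
(r + C(20, -4*(-3)))*P(7) = (-99 + (2 - 4*(-3) + 20))*(7*(16 + 7)) = (-99 + (2 + 12 + 20))*(7*23) = (-99 + 34)*161 = -65*161 = -10465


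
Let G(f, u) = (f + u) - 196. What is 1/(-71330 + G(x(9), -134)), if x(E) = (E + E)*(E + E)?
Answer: -1/71336 ≈ -1.4018e-5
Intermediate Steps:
x(E) = 4*E**2 (x(E) = (2*E)*(2*E) = 4*E**2)
G(f, u) = -196 + f + u
1/(-71330 + G(x(9), -134)) = 1/(-71330 + (-196 + 4*9**2 - 134)) = 1/(-71330 + (-196 + 4*81 - 134)) = 1/(-71330 + (-196 + 324 - 134)) = 1/(-71330 - 6) = 1/(-71336) = -1/71336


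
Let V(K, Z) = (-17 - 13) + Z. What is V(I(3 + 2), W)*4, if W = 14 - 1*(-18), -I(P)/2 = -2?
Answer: 8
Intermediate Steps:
I(P) = 4 (I(P) = -2*(-2) = 4)
W = 32 (W = 14 + 18 = 32)
V(K, Z) = -30 + Z
V(I(3 + 2), W)*4 = (-30 + 32)*4 = 2*4 = 8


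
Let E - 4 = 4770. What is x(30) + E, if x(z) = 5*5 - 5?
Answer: 4794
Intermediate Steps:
E = 4774 (E = 4 + 4770 = 4774)
x(z) = 20 (x(z) = 25 - 5 = 20)
x(30) + E = 20 + 4774 = 4794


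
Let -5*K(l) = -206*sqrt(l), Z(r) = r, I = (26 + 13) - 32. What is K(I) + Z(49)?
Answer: 49 + 206*sqrt(7)/5 ≈ 158.00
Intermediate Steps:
I = 7 (I = 39 - 32 = 7)
K(l) = 206*sqrt(l)/5 (K(l) = -(-206)*sqrt(l)/5 = 206*sqrt(l)/5)
K(I) + Z(49) = 206*sqrt(7)/5 + 49 = 49 + 206*sqrt(7)/5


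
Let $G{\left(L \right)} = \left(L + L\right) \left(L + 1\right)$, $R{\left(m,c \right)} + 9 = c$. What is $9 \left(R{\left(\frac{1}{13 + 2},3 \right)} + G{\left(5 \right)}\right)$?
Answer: $486$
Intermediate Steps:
$R{\left(m,c \right)} = -9 + c$
$G{\left(L \right)} = 2 L \left(1 + L\right)$
$9 \left(R{\left(\frac{1}{13 + 2},3 \right)} + G{\left(5 \right)}\right) = 9 \left(\left(-9 + 3\right) + 2 \cdot 5 \left(1 + 5\right)\right) = 9 \left(-6 + 2 \cdot 5 \cdot 6\right) = 9 \left(-6 + 60\right) = 9 \cdot 54 = 486$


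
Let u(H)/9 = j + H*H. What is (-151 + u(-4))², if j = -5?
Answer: 2704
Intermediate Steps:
u(H) = -45 + 9*H² (u(H) = 9*(-5 + H*H) = 9*(-5 + H²) = -45 + 9*H²)
(-151 + u(-4))² = (-151 + (-45 + 9*(-4)²))² = (-151 + (-45 + 9*16))² = (-151 + (-45 + 144))² = (-151 + 99)² = (-52)² = 2704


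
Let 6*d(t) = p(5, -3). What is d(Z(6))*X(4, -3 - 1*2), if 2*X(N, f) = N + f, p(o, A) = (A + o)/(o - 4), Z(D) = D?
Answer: -⅙ ≈ -0.16667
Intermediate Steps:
p(o, A) = (A + o)/(-4 + o)
d(t) = ⅓ (d(t) = ((-3 + 5)/(-4 + 5))/6 = (2/1)/6 = (1*2)/6 = (⅙)*2 = ⅓)
X(N, f) = N/2 + f/2 (X(N, f) = (N + f)/2 = N/2 + f/2)
d(Z(6))*X(4, -3 - 1*2) = ((½)*4 + (-3 - 1*2)/2)/3 = (2 + (-3 - 2)/2)/3 = (2 + (½)*(-5))/3 = (2 - 5/2)/3 = (⅓)*(-½) = -⅙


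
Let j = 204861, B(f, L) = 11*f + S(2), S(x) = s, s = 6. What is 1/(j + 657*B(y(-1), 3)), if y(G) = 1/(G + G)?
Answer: 2/410379 ≈ 4.8735e-6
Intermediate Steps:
S(x) = 6
y(G) = 1/(2*G)
B(f, L) = 6 + 11*f (B(f, L) = 11*f + 6 = 6 + 11*f)
1/(j + 657*B(y(-1), 3)) = 1/(204861 + 657*(6 + 11*((1/2)/(-1)))) = 1/(204861 + 657*(6 + 11*((1/2)*(-1)))) = 1/(204861 + 657*(6 + 11*(-1/2))) = 1/(204861 + 657*(6 - 11/2)) = 1/(204861 + 657*(1/2)) = 1/(204861 + 657/2) = 1/(410379/2) = 2/410379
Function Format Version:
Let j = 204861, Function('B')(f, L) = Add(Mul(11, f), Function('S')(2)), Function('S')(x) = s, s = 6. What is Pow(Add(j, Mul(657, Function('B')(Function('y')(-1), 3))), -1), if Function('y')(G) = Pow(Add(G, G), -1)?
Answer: Rational(2, 410379) ≈ 4.8735e-6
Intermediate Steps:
Function('S')(x) = 6
Function('y')(G) = Mul(Rational(1, 2), Pow(G, -1)) (Function('y')(G) = Pow(Mul(2, G), -1) = Mul(Rational(1, 2), Pow(G, -1)))
Function('B')(f, L) = Add(6, Mul(11, f)) (Function('B')(f, L) = Add(Mul(11, f), 6) = Add(6, Mul(11, f)))
Pow(Add(j, Mul(657, Function('B')(Function('y')(-1), 3))), -1) = Pow(Add(204861, Mul(657, Add(6, Mul(11, Mul(Rational(1, 2), Pow(-1, -1)))))), -1) = Pow(Add(204861, Mul(657, Add(6, Mul(11, Mul(Rational(1, 2), -1))))), -1) = Pow(Add(204861, Mul(657, Add(6, Mul(11, Rational(-1, 2))))), -1) = Pow(Add(204861, Mul(657, Add(6, Rational(-11, 2)))), -1) = Pow(Add(204861, Mul(657, Rational(1, 2))), -1) = Pow(Add(204861, Rational(657, 2)), -1) = Pow(Rational(410379, 2), -1) = Rational(2, 410379)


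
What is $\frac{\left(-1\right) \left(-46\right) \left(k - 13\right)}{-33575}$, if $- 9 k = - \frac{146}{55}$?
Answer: $\frac{289294}{16619625} \approx 0.017407$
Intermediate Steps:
$k = \frac{146}{495}$ ($k = - \frac{\left(-146\right) \frac{1}{55}}{9} = \left(- \frac{1}{9}\right) \left(- \frac{146}{55}\right) = \frac{146}{495} \approx 0.29495$)
$\frac{\left(-1\right) \left(-46\right) \left(k - 13\right)}{-33575} = \frac{\left(-1\right) \left(-46\right) \left(\frac{146}{495} - 13\right)}{-33575} = 46 \left(- \frac{6289}{495}\right) \left(- \frac{1}{33575}\right) = \left(- \frac{289294}{495}\right) \left(- \frac{1}{33575}\right) = \frac{289294}{16619625}$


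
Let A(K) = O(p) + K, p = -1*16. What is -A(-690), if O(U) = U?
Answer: 706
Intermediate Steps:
p = -16
A(K) = -16 + K
-A(-690) = -(-16 - 690) = -1*(-706) = 706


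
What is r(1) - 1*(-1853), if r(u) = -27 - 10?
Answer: 1816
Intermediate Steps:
r(u) = -37
r(1) - 1*(-1853) = -37 - 1*(-1853) = -37 + 1853 = 1816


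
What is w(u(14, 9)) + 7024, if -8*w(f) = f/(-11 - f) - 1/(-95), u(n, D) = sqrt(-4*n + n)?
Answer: 870136947/123880 + 11*I*sqrt(42)/1304 ≈ 7024.0 + 0.054669*I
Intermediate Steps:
u(n, D) = sqrt(3)*sqrt(-n) (u(n, D) = sqrt(-3*n) = sqrt(3)*sqrt(-n))
w(f) = -1/760 - f/(8*(-11 - f)) (w(f) = -(f/(-11 - f) - 1/(-95))/8 = -(f/(-11 - f) - 1*(-1/95))/8 = -(f/(-11 - f) + 1/95)/8 = -(1/95 + f/(-11 - f))/8 = -1/760 - f/(8*(-11 - f)))
w(u(14, 9)) + 7024 = (-11 + 94*(sqrt(3)*sqrt(-1*14)))/(760*(11 + sqrt(3)*sqrt(-1*14))) + 7024 = (-11 + 94*(sqrt(3)*sqrt(-14)))/(760*(11 + sqrt(3)*sqrt(-14))) + 7024 = (-11 + 94*(sqrt(3)*(I*sqrt(14))))/(760*(11 + sqrt(3)*(I*sqrt(14)))) + 7024 = (-11 + 94*(I*sqrt(42)))/(760*(11 + I*sqrt(42))) + 7024 = (-11 + 94*I*sqrt(42))/(760*(11 + I*sqrt(42))) + 7024 = 7024 + (-11 + 94*I*sqrt(42))/(760*(11 + I*sqrt(42)))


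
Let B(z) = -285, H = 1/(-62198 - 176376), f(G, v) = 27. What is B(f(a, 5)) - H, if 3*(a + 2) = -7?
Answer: -67993589/238574 ≈ -285.00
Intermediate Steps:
a = -13/3 (a = -2 + (1/3)*(-7) = -2 - 7/3 = -13/3 ≈ -4.3333)
H = -1/238574 (H = 1/(-238574) = -1/238574 ≈ -4.1916e-6)
B(f(a, 5)) - H = -285 - 1*(-1/238574) = -285 + 1/238574 = -67993589/238574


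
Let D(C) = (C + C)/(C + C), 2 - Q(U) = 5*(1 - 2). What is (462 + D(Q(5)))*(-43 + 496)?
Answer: 209739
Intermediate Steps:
Q(U) = 7 (Q(U) = 2 - 5*(1 - 2) = 2 - 5*(-1) = 2 - 1*(-5) = 2 + 5 = 7)
D(C) = 1 (D(C) = (2*C)/((2*C)) = (2*C)*(1/(2*C)) = 1)
(462 + D(Q(5)))*(-43 + 496) = (462 + 1)*(-43 + 496) = 463*453 = 209739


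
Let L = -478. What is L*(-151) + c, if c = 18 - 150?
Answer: 72046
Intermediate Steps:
c = -132
L*(-151) + c = -478*(-151) - 132 = 72178 - 132 = 72046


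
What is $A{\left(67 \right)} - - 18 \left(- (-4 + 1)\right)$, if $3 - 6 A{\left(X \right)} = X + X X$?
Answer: $- \frac{4229}{6} \approx -704.83$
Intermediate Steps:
$A{\left(X \right)} = \frac{1}{2} - \frac{X}{6} - \frac{X^{2}}{6}$ ($A{\left(X \right)} = \frac{1}{2} - \frac{X + X X}{6} = \frac{1}{2} - \frac{X + X^{2}}{6} = \frac{1}{2} - \left(\frac{X}{6} + \frac{X^{2}}{6}\right) = \frac{1}{2} - \frac{X}{6} - \frac{X^{2}}{6}$)
$A{\left(67 \right)} - - 18 \left(- (-4 + 1)\right) = \left(\frac{1}{2} - \frac{67}{6} - \frac{67^{2}}{6}\right) - - 18 \left(- (-4 + 1)\right) = \left(\frac{1}{2} - \frac{67}{6} - \frac{4489}{6}\right) - - 18 \left(\left(-1\right) \left(-3\right)\right) = \left(\frac{1}{2} - \frac{67}{6} - \frac{4489}{6}\right) - \left(-18\right) 3 = - \frac{4553}{6} - -54 = - \frac{4553}{6} + 54 = - \frac{4229}{6}$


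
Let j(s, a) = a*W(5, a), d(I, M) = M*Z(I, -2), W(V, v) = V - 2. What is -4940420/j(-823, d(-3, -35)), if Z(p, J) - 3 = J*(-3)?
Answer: 988084/189 ≈ 5228.0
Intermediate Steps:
Z(p, J) = 3 - 3*J (Z(p, J) = 3 + J*(-3) = 3 - 3*J)
W(V, v) = -2 + V
d(I, M) = 9*M (d(I, M) = M*(3 - 3*(-2)) = M*(3 + 6) = M*9 = 9*M)
j(s, a) = 3*a (j(s, a) = a*(-2 + 5) = a*3 = 3*a)
-4940420/j(-823, d(-3, -35)) = -4940420/(3*(9*(-35))) = -4940420/(3*(-315)) = -4940420/(-945) = -4940420*(-1/945) = 988084/189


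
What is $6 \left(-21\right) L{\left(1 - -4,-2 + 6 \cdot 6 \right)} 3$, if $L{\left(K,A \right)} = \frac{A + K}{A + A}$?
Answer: $- \frac{7371}{34} \approx -216.79$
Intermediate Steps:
$L{\left(K,A \right)} = \frac{A + K}{2 A}$
$6 \left(-21\right) L{\left(1 - -4,-2 + 6 \cdot 6 \right)} 3 = 6 \left(-21\right) \frac{\left(-2 + 6 \cdot 6\right) + \left(1 - -4\right)}{2 \left(-2 + 6 \cdot 6\right)} 3 = - 126 \frac{\left(-2 + 36\right) + \left(1 + 4\right)}{2 \left(-2 + 36\right)} 3 = - 126 \frac{34 + 5}{2 \cdot 34} \cdot 3 = - 126 \cdot \frac{1}{2} \cdot \frac{1}{34} \cdot 39 \cdot 3 = - 126 \cdot \frac{39}{68} \cdot 3 = \left(-126\right) \frac{117}{68} = - \frac{7371}{34}$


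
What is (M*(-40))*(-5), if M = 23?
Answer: 4600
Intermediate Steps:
(M*(-40))*(-5) = (23*(-40))*(-5) = -920*(-5) = 4600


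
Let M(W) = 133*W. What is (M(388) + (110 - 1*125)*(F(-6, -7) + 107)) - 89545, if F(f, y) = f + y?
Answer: -39351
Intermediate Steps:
(M(388) + (110 - 1*125)*(F(-6, -7) + 107)) - 89545 = (133*388 + (110 - 1*125)*((-6 - 7) + 107)) - 89545 = (51604 + (110 - 125)*(-13 + 107)) - 89545 = (51604 - 15*94) - 89545 = (51604 - 1410) - 89545 = 50194 - 89545 = -39351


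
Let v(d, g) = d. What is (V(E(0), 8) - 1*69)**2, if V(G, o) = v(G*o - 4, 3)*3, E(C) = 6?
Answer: 3969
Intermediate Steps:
V(G, o) = -12 + 3*G*o (V(G, o) = (G*o - 4)*3 = (-4 + G*o)*3 = -12 + 3*G*o)
(V(E(0), 8) - 1*69)**2 = ((-12 + 3*6*8) - 1*69)**2 = ((-12 + 144) - 69)**2 = (132 - 69)**2 = 63**2 = 3969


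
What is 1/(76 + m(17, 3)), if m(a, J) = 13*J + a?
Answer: 1/132 ≈ 0.0075758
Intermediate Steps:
m(a, J) = a + 13*J
1/(76 + m(17, 3)) = 1/(76 + (17 + 13*3)) = 1/(76 + (17 + 39)) = 1/(76 + 56) = 1/132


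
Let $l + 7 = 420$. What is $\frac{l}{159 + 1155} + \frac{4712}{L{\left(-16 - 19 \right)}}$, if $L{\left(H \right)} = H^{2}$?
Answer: $\frac{6697493}{1609650} \approx 4.1608$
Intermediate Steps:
$l = 413$ ($l = -7 + 420 = 413$)
$\frac{l}{159 + 1155} + \frac{4712}{L{\left(-16 - 19 \right)}} = \frac{413}{159 + 1155} + \frac{4712}{\left(-16 - 19\right)^{2}} = \frac{413}{1314} + \frac{4712}{\left(-35\right)^{2}} = 413 \cdot \frac{1}{1314} + \frac{4712}{1225} = \frac{413}{1314} + 4712 \cdot \frac{1}{1225} = \frac{413}{1314} + \frac{4712}{1225} = \frac{6697493}{1609650}$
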